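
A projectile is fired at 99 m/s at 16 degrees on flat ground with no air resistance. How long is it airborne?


T = 2*v0*sin(theta)/g = 2*99*sin(16°)/9.81 = 5.563 s

5.563 s


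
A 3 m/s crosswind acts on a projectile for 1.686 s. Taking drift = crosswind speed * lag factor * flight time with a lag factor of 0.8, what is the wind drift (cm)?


drift = v_wind * lag * t = 3 * 0.8 * 1.686 = 4.0464 m ≈ 404.6 cm

404.6 cm


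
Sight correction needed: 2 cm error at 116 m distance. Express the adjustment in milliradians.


1 mrad subtends 1 cm per 10 m of range, so adj = error_cm / (dist_m / 10) = 2 / (116/10) = 0.1724 mrad

0.1724 mrad


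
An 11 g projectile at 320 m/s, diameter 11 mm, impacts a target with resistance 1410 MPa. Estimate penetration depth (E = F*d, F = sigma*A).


A = pi*(d/2)^2 = pi*(11/2)^2 = 95.0332 mm^2
E = 0.5*m*v^2 = 0.5*0.011*320^2 = 563.2 J
depth = E/(sigma*A) = 563.2 J / (1410 MPa * 95.0332 mm^2) = 563.2/(1410 * 95.0332) m = 0.00420309 m ≈ 4.203 mm

4.203 mm


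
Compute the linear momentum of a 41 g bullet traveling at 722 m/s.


p = m*v = 0.041*722 = 29.6 kg·m/s

29.6 kg·m/s


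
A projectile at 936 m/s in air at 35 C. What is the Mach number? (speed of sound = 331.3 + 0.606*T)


a = 331.3 + 0.606*(35) = 352.51 m/s
M = v/a = 936/352.51 = 2.655

2.655


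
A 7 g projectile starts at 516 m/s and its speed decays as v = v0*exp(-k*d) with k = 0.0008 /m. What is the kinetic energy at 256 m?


v = v0*exp(-k*d) = 516*exp(-0.0008*256) = 420.442 m/s
E = 0.5*m*v^2 = 0.5*0.007*420.442^2 = 618.7 J

618.7 J


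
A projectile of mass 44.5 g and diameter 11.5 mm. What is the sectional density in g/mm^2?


SD = m/d^2 = 44.5/11.5^2 = 0.3365 g/mm^2

0.3365 g/mm^2


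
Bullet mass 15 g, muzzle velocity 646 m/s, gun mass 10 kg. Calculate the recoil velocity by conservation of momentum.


v_recoil = m_p * v_p / m_gun = 0.015 * 646 / 10 = 0.969 m/s

0.969 m/s


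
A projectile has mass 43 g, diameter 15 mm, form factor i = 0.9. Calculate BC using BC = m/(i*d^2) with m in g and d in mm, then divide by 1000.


BC = m/(i*d^2*1000) = 43/(0.9 * 15^2 * 1000) = 0.0002123

0.0002123


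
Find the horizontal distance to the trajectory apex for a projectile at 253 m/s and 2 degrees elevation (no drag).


R = v0^2*sin(2*theta)/g = 253^2*sin(2*2°)/9.81 = 455.152 m
apex_dist = R/2 = 455.152/2 = 227.6 m

227.6 m


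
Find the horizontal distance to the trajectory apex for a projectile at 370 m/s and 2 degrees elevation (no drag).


R = v0^2*sin(2*theta)/g = 370^2*sin(2*2°)/9.81 = 973.462 m
apex_dist = R/2 = 973.462/2 = 486.7 m

486.7 m


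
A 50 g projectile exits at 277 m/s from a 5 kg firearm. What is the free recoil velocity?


v_recoil = m_p * v_p / m_gun = 0.05 * 277 / 5 = 2.77 m/s

2.77 m/s


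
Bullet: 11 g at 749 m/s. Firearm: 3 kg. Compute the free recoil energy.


v_r = m_p*v_p/m_gun = 0.011*749/3 = 2.74633 m/s, E_r = 0.5*m_gun*v_r^2 = 0.5*3*2.74633^2 = 11.31 J

11.31 J


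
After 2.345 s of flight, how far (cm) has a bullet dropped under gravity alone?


drop = 0.5*g*t^2 = 0.5*9.81*2.345^2 = 26.9727 m ≈ 2697 cm

2697 cm


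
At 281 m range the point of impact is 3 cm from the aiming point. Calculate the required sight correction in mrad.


1 mrad subtends 1 cm per 10 m of range, so adj = error_cm / (dist_m / 10) = 3 / (281/10) = 0.1068 mrad

0.1068 mrad


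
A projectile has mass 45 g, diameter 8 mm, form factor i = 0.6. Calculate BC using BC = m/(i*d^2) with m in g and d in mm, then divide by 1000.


BC = m/(i*d^2*1000) = 45/(0.6 * 8^2 * 1000) = 0.001172

0.001172


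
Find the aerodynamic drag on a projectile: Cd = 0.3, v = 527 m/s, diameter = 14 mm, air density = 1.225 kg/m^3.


A = pi*(d/2)^2 = pi*(14/2000)^2 = 1.53938e-04 m^2
Fd = 0.5*Cd*rho*A*v^2 = 0.5*0.3*1.225*1.53938e-04*527^2 = 7.856 N

7.856 N


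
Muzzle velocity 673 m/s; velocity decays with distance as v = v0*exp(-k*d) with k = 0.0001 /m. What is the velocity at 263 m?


v = v0*exp(-k*d) = 673*exp(-0.0001*263) = 655.5 m/s

655.5 m/s


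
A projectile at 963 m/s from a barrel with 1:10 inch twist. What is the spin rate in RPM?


twist_m = 10*0.0254 = 0.254 m
spin = v/twist = 963/0.254 = 3791.339 rev/s
RPM = spin*60 = 3791.339*60 ≈ 227480 RPM

227480 RPM


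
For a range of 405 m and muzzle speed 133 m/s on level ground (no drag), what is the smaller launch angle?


sin(2*theta) = R*g/v0^2 = 405*9.81/133^2 = 0.224606, theta = arcsin(0.224606)/2 = 6.49°

6.49 degrees


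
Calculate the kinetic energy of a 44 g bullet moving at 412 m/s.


E = 0.5*m*v^2 = 0.5*0.044*412^2 = 3734 J

3734 J


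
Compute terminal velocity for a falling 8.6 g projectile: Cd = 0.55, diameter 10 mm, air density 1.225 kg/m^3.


A = pi*(d/2)^2 = pi*(10/2000)^2 = 7.85398e-05 m^2
vt = sqrt(2mg/(Cd*rho*A)) = sqrt(2*0.0086*9.81/(0.55 * 1.225 * 7.85398e-05)) = 56.47 m/s

56.47 m/s


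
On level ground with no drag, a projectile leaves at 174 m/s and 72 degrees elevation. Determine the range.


R = v0^2 * sin(2*theta) / g = 174^2 * sin(2*72°) / 9.81 = 1814 m

1814 m


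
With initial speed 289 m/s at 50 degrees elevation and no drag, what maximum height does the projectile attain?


H = (v0*sin(theta))^2 / (2g) = (289*sin(50°))^2 / (2*9.81) = 2498 m

2498 m


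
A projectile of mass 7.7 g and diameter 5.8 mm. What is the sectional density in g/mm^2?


SD = m/d^2 = 7.7/5.8^2 = 0.2289 g/mm^2

0.2289 g/mm^2


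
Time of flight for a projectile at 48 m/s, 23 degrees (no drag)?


T = 2*v0*sin(theta)/g = 2*48*sin(23°)/9.81 = 3.824 s

3.824 s


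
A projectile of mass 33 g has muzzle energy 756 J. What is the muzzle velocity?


v = sqrt(2*E/m) = sqrt(2*756/0.033) = 214.1 m/s

214.1 m/s


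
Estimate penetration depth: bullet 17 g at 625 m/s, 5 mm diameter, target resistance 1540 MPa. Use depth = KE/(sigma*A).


A = pi*(d/2)^2 = pi*(5/2)^2 = 19.635 mm^2
E = 0.5*m*v^2 = 0.5*0.017*625^2 = 3320.31 J
depth = E/(sigma*A) = 3320.31 J / (1540 MPa * 19.635 mm^2) = 3320.31/(1540 * 19.635) m = 0.109807 m ≈ 109.8 mm

109.8 mm


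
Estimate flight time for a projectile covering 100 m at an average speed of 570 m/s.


t = d/v = 100/570 = 0.1754 s

0.1754 s


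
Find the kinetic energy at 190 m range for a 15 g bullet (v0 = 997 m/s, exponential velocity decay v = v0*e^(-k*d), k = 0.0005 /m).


v = v0*exp(-k*d) = 997*exp(-0.0005*190) = 906.645 m/s
E = 0.5*m*v^2 = 0.5*0.015*906.645^2 = 6165 J

6165 J


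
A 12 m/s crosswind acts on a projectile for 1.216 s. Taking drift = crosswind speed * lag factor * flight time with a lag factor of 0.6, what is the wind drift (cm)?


drift = v_wind * lag * t = 12 * 0.6 * 1.216 = 8.7552 m ≈ 875.5 cm

875.5 cm


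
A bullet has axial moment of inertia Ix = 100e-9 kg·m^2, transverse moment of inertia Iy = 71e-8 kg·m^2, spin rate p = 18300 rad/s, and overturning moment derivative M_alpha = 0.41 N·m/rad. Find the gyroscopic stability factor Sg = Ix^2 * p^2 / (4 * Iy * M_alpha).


Sg = Ix^2 * p^2 / (4 * Iy * M_alpha) = (100e-9)^2 * 18300^2 / (4 * 71e-8 * 0.41) = 2.876

2.876


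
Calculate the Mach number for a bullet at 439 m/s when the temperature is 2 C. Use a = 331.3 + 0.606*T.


a = 331.3 + 0.606*(2) = 332.512 m/s
M = v/a = 439/332.512 = 1.32

1.32


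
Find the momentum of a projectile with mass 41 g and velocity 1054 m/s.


p = m*v = 0.041*1054 = 43.21 kg·m/s

43.21 kg·m/s


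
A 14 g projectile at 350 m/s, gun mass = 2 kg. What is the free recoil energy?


v_r = m_p*v_p/m_gun = 0.014*350/2 = 2.45 m/s, E_r = 0.5*m_gun*v_r^2 = 0.5*2*2.45^2 = 6.003 J

6.003 J


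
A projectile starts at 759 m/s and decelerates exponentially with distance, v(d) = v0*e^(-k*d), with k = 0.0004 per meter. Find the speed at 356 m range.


v = v0*exp(-k*d) = 759*exp(-0.0004*356) = 658.3 m/s

658.3 m/s


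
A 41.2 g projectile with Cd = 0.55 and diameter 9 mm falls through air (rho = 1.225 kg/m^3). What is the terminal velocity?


A = pi*(d/2)^2 = pi*(9/2000)^2 = 6.36173e-05 m^2
vt = sqrt(2mg/(Cd*rho*A)) = sqrt(2*0.0412*9.81/(0.55 * 1.225 * 6.36173e-05)) = 137.3 m/s

137.3 m/s


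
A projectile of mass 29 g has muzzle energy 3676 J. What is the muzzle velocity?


v = sqrt(2*E/m) = sqrt(2*3676/0.029) = 503.5 m/s

503.5 m/s


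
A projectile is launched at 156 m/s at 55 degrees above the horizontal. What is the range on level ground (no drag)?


R = v0^2 * sin(2*theta) / g = 156^2 * sin(2*55°) / 9.81 = 2331 m

2331 m


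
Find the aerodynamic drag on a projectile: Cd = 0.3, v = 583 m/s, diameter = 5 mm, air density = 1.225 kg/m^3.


A = pi*(d/2)^2 = pi*(5/2000)^2 = 1.96350e-05 m^2
Fd = 0.5*Cd*rho*A*v^2 = 0.5*0.3*1.225*1.96350e-05*583^2 = 1.226 N

1.226 N


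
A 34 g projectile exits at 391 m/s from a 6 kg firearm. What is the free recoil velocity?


v_recoil = m_p * v_p / m_gun = 0.034 * 391 / 6 = 2.216 m/s

2.216 m/s


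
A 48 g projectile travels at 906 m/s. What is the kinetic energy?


E = 0.5*m*v^2 = 0.5*0.048*906^2 = 19700 J

19700 J


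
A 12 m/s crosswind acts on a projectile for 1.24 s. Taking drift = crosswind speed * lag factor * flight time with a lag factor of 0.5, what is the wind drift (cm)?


drift = v_wind * lag * t = 12 * 0.5 * 1.24 = 7.44 m ≈ 744 cm

744 cm


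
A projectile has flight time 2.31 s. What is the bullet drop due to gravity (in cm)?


drop = 0.5*g*t^2 = 0.5*9.81*2.31^2 = 26.1736 m ≈ 2617 cm

2617 cm


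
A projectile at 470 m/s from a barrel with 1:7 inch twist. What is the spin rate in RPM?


twist_m = 7*0.0254 = 0.1778 m
spin = v/twist = 470/0.1778 = 2643.42 rev/s
RPM = spin*60 = 2643.42*60 ≈ 158605 RPM

158605 RPM


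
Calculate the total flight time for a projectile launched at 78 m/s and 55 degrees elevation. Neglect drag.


T = 2*v0*sin(theta)/g = 2*78*sin(55°)/9.81 = 13.03 s

13.03 s


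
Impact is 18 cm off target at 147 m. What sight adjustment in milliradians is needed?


1 mrad subtends 1 cm per 10 m of range, so adj = error_cm / (dist_m / 10) = 18 / (147/10) = 1.224 mrad

1.224 mrad


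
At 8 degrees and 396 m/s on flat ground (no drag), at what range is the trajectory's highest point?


R = v0^2*sin(2*theta)/g = 396^2*sin(2*8°)/9.81 = 4406.15 m
apex_dist = R/2 = 4406.15/2 = 2203 m

2203 m


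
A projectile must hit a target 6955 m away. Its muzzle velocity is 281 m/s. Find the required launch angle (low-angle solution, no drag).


sin(2*theta) = R*g/v0^2 = 6955*9.81/281^2 = 0.864079, theta = arcsin(0.864079)/2 = 29.89°

29.89 degrees


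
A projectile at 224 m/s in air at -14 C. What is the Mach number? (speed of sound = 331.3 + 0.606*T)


a = 331.3 + 0.606*(-14) = 322.816 m/s
M = v/a = 224/322.816 = 0.6939

0.6939


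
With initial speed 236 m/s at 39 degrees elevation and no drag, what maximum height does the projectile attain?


H = (v0*sin(theta))^2 / (2g) = (236*sin(39°))^2 / (2*9.81) = 1124 m

1124 m


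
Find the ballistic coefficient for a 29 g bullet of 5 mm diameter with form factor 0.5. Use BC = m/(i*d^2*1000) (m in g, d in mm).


BC = m/(i*d^2*1000) = 29/(0.5 * 5^2 * 1000) = 0.00232

0.00232


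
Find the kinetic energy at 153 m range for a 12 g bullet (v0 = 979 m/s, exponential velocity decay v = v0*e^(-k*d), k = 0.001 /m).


v = v0*exp(-k*d) = 979*exp(-0.001*153) = 840.109 m/s
E = 0.5*m*v^2 = 0.5*0.012*840.109^2 = 4235 J

4235 J


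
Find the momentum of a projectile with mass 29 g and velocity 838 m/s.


p = m*v = 0.029*838 = 24.3 kg·m/s

24.3 kg·m/s


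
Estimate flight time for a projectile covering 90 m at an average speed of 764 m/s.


t = d/v = 90/764 = 0.1178 s

0.1178 s


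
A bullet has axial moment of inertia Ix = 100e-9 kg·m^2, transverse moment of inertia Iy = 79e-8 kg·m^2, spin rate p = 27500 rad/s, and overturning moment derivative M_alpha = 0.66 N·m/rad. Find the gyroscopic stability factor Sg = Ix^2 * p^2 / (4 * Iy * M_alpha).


Sg = Ix^2 * p^2 / (4 * Iy * M_alpha) = (100e-9)^2 * 27500^2 / (4 * 79e-8 * 0.66) = 3.626

3.626


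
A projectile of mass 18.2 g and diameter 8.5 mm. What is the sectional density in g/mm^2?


SD = m/d^2 = 18.2/8.5^2 = 0.2519 g/mm^2

0.2519 g/mm^2


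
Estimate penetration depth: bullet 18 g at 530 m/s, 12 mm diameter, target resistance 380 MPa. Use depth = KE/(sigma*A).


A = pi*(d/2)^2 = pi*(12/2)^2 = 113.097 mm^2
E = 0.5*m*v^2 = 0.5*0.018*530^2 = 2528.1 J
depth = E/(sigma*A) = 2528.1 J / (380 MPa * 113.097 mm^2) = 2528.1/(380 * 113.097) m = 0.0588245 m ≈ 58.82 mm

58.82 mm


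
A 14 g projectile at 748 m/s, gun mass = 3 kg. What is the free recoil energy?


v_r = m_p*v_p/m_gun = 0.014*748/3 = 3.49067 m/s, E_r = 0.5*m_gun*v_r^2 = 0.5*3*3.49067^2 = 18.28 J

18.28 J


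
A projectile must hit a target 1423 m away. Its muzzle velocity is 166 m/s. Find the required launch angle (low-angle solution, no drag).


sin(2*theta) = R*g/v0^2 = 1423*9.81/166^2 = 0.506591, theta = arcsin(0.506591)/2 = 15.22°

15.22 degrees


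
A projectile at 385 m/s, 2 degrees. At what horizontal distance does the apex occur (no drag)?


R = v0^2*sin(2*theta)/g = 385^2*sin(2*2°)/9.81 = 1053.99 m
apex_dist = R/2 = 1053.99/2 = 527 m

527 m


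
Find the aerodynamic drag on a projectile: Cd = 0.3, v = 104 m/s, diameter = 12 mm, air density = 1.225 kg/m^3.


A = pi*(d/2)^2 = pi*(12/2000)^2 = 1.13097e-04 m^2
Fd = 0.5*Cd*rho*A*v^2 = 0.5*0.3*1.225*1.13097e-04*104^2 = 0.2248 N

0.2248 N


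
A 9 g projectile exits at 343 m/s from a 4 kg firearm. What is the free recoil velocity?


v_recoil = m_p * v_p / m_gun = 0.009 * 343 / 4 = 0.7717 m/s

0.7717 m/s


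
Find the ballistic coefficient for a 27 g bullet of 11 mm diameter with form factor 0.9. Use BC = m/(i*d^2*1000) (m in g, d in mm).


BC = m/(i*d^2*1000) = 27/(0.9 * 11^2 * 1000) = 0.0002479

0.0002479


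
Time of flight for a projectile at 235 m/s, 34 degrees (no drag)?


T = 2*v0*sin(theta)/g = 2*235*sin(34°)/9.81 = 26.79 s

26.79 s


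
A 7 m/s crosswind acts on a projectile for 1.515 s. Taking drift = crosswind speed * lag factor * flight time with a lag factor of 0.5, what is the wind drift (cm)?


drift = v_wind * lag * t = 7 * 0.5 * 1.515 = 5.3025 m ≈ 530.2 cm

530.2 cm


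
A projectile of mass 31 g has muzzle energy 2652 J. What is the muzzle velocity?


v = sqrt(2*E/m) = sqrt(2*2652/0.031) = 413.6 m/s

413.6 m/s


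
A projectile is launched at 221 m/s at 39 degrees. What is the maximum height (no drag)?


H = (v0*sin(theta))^2 / (2g) = (221*sin(39°))^2 / (2*9.81) = 985.9 m

985.9 m


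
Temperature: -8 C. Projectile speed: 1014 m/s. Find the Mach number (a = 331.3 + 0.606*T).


a = 331.3 + 0.606*(-8) = 326.452 m/s
M = v/a = 1014/326.452 = 3.106

3.106


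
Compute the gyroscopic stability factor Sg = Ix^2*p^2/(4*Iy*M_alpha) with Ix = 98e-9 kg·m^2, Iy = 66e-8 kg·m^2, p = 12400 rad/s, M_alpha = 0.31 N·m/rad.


Sg = Ix^2 * p^2 / (4 * Iy * M_alpha) = (98e-9)^2 * 12400^2 / (4 * 66e-8 * 0.31) = 1.804

1.804


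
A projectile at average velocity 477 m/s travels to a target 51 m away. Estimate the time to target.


t = d/v = 51/477 = 0.1069 s

0.1069 s


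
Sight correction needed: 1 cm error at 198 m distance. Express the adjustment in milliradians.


1 mrad subtends 1 cm per 10 m of range, so adj = error_cm / (dist_m / 10) = 1 / (198/10) = 0.05051 mrad

0.05051 mrad


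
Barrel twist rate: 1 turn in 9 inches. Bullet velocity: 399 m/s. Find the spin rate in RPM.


twist_m = 9*0.0254 = 0.2286 m
spin = v/twist = 399/0.2286 = 1745.407 rev/s
RPM = spin*60 = 1745.407*60 ≈ 104724 RPM

104724 RPM


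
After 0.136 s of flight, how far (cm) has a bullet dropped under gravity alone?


drop = 0.5*g*t^2 = 0.5*9.81*0.136^2 = 0.0907229 m ≈ 9.072 cm

9.072 cm


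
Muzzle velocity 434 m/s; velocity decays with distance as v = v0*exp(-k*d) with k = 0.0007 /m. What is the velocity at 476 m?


v = v0*exp(-k*d) = 434*exp(-0.0007*476) = 311 m/s

311 m/s


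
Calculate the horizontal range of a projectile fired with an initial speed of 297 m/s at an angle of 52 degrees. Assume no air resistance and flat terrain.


R = v0^2 * sin(2*theta) / g = 297^2 * sin(2*52°) / 9.81 = 8725 m

8725 m


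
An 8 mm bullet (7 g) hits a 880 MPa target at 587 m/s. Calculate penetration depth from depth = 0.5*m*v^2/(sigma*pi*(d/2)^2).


A = pi*(d/2)^2 = pi*(8/2)^2 = 50.2655 mm^2
E = 0.5*m*v^2 = 0.5*0.007*587^2 = 1205.99 J
depth = E/(sigma*A) = 1205.99 J / (880 MPa * 50.2655 mm^2) = 1205.99/(880 * 50.2655) m = 0.0272641 m ≈ 27.26 mm

27.26 mm


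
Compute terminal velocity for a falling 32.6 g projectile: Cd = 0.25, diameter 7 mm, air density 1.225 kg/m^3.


A = pi*(d/2)^2 = pi*(7/2000)^2 = 3.84845e-05 m^2
vt = sqrt(2mg/(Cd*rho*A)) = sqrt(2*0.0326*9.81/(0.25 * 1.225 * 3.84845e-05)) = 233 m/s

233 m/s


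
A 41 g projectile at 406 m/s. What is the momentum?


p = m*v = 0.041*406 = 16.65 kg·m/s

16.65 kg·m/s


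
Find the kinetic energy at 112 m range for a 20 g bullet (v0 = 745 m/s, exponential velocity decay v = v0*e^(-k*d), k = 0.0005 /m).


v = v0*exp(-k*d) = 745*exp(-0.0005*112) = 704.427 m/s
E = 0.5*m*v^2 = 0.5*0.02*704.427^2 = 4962 J

4962 J


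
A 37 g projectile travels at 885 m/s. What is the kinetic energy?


E = 0.5*m*v^2 = 0.5*0.037*885^2 = 14490 J

14490 J


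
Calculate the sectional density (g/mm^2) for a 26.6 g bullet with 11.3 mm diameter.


SD = m/d^2 = 26.6/11.3^2 = 0.2083 g/mm^2

0.2083 g/mm^2


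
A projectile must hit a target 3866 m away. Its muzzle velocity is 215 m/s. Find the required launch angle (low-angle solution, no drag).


sin(2*theta) = R*g/v0^2 = 3866*9.81/215^2 = 0.820453, theta = arcsin(0.820453)/2 = 27.57°

27.57 degrees


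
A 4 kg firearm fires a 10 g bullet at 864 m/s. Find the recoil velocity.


v_recoil = m_p * v_p / m_gun = 0.01 * 864 / 4 = 2.16 m/s

2.16 m/s


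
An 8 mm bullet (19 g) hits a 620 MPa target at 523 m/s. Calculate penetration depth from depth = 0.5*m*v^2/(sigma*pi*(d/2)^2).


A = pi*(d/2)^2 = pi*(8/2)^2 = 50.2655 mm^2
E = 0.5*m*v^2 = 0.5*0.019*523^2 = 2598.53 J
depth = E/(sigma*A) = 2598.53 J / (620 MPa * 50.2655 mm^2) = 2598.53/(620 * 50.2655) m = 0.0833807 m ≈ 83.38 mm

83.38 mm


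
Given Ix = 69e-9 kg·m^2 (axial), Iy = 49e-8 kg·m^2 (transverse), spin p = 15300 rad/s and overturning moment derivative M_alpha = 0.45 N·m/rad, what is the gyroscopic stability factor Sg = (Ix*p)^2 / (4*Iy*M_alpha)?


Sg = Ix^2 * p^2 / (4 * Iy * M_alpha) = (69e-9)^2 * 15300^2 / (4 * 49e-8 * 0.45) = 1.264

1.264


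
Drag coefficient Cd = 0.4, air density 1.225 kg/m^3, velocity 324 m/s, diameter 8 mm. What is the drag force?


A = pi*(d/2)^2 = pi*(8/2000)^2 = 5.02655e-05 m^2
Fd = 0.5*Cd*rho*A*v^2 = 0.5*0.4*1.225*5.02655e-05*324^2 = 1.293 N

1.293 N


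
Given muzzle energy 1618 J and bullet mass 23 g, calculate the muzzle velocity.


v = sqrt(2*E/m) = sqrt(2*1618/0.023) = 375.1 m/s

375.1 m/s


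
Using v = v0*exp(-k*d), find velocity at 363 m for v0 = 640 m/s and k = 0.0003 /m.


v = v0*exp(-k*d) = 640*exp(-0.0003*363) = 574 m/s

574 m/s


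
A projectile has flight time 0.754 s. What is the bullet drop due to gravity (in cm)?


drop = 0.5*g*t^2 = 0.5*9.81*0.754^2 = 2.78857 m ≈ 278.9 cm

278.9 cm


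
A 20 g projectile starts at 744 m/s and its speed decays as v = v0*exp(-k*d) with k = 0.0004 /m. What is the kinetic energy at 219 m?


v = v0*exp(-k*d) = 744*exp(-0.0004*219) = 681.599 m/s
E = 0.5*m*v^2 = 0.5*0.02*681.599^2 = 4646 J

4646 J


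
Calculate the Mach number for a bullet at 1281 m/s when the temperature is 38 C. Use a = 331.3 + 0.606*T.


a = 331.3 + 0.606*(38) = 354.328 m/s
M = v/a = 1281/354.328 = 3.615

3.615


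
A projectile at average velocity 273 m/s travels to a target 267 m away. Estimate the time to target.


t = d/v = 267/273 = 0.978 s

0.978 s


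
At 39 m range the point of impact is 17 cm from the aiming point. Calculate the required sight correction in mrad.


1 mrad subtends 1 cm per 10 m of range, so adj = error_cm / (dist_m / 10) = 17 / (39/10) = 4.359 mrad

4.359 mrad


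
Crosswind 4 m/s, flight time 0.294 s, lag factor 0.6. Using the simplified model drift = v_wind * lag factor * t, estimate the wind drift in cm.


drift = v_wind * lag * t = 4 * 0.6 * 0.294 = 0.7056 m ≈ 70.56 cm

70.56 cm


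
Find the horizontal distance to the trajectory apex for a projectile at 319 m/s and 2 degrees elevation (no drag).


R = v0^2*sin(2*theta)/g = 319^2*sin(2*2°)/9.81 = 723.597 m
apex_dist = R/2 = 723.597/2 = 361.8 m

361.8 m


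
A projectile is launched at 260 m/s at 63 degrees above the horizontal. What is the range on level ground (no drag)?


R = v0^2 * sin(2*theta) / g = 260^2 * sin(2*63°) / 9.81 = 5575 m

5575 m


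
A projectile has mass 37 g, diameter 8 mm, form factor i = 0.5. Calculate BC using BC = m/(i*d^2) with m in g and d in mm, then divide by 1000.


BC = m/(i*d^2*1000) = 37/(0.5 * 8^2 * 1000) = 0.001156

0.001156


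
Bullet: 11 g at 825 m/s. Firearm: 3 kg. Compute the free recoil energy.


v_r = m_p*v_p/m_gun = 0.011*825/3 = 3.025 m/s, E_r = 0.5*m_gun*v_r^2 = 0.5*3*3.025^2 = 13.73 J

13.73 J


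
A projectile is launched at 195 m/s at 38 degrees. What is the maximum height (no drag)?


H = (v0*sin(theta))^2 / (2g) = (195*sin(38°))^2 / (2*9.81) = 734.6 m

734.6 m


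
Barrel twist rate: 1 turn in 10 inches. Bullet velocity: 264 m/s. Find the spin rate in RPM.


twist_m = 10*0.0254 = 0.254 m
spin = v/twist = 264/0.254 = 1039.37 rev/s
RPM = spin*60 = 1039.37*60 ≈ 62362 RPM

62362 RPM


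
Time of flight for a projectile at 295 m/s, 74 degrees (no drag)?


T = 2*v0*sin(theta)/g = 2*295*sin(74°)/9.81 = 57.81 s

57.81 s


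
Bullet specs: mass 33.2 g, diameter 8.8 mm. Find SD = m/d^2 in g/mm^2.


SD = m/d^2 = 33.2/8.8^2 = 0.4287 g/mm^2

0.4287 g/mm^2


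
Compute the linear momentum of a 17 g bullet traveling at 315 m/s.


p = m*v = 0.017*315 = 5.355 kg·m/s

5.355 kg·m/s


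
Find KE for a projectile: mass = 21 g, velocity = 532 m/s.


E = 0.5*m*v^2 = 0.5*0.021*532^2 = 2972 J

2972 J


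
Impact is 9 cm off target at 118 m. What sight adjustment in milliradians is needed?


1 mrad subtends 1 cm per 10 m of range, so adj = error_cm / (dist_m / 10) = 9 / (118/10) = 0.7627 mrad

0.7627 mrad


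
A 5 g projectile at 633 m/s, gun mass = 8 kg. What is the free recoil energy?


v_r = m_p*v_p/m_gun = 0.005*633/8 = 0.395625 m/s, E_r = 0.5*m_gun*v_r^2 = 0.5*8*0.395625^2 = 0.6261 J

0.6261 J


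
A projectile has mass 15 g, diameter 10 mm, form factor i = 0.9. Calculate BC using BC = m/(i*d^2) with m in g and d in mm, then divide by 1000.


BC = m/(i*d^2*1000) = 15/(0.9 * 10^2 * 1000) = 0.0001667

0.0001667


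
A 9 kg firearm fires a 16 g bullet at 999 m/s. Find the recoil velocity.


v_recoil = m_p * v_p / m_gun = 0.016 * 999 / 9 = 1.776 m/s

1.776 m/s


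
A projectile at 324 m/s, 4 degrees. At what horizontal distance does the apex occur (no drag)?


R = v0^2*sin(2*theta)/g = 324^2*sin(2*4°)/9.81 = 1489.28 m
apex_dist = R/2 = 1489.28/2 = 744.6 m

744.6 m


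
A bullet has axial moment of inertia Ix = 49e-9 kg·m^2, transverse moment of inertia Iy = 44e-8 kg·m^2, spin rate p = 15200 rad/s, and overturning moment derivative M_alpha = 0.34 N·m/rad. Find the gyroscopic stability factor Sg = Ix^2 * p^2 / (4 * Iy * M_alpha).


Sg = Ix^2 * p^2 / (4 * Iy * M_alpha) = (49e-9)^2 * 15200^2 / (4 * 44e-8 * 0.34) = 0.927

0.927


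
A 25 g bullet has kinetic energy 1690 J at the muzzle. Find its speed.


v = sqrt(2*E/m) = sqrt(2*1690/0.025) = 367.7 m/s

367.7 m/s


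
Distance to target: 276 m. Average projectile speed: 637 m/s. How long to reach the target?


t = d/v = 276/637 = 0.4333 s

0.4333 s


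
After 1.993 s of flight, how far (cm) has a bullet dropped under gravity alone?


drop = 0.5*g*t^2 = 0.5*9.81*1.993^2 = 19.4829 m ≈ 1948 cm

1948 cm


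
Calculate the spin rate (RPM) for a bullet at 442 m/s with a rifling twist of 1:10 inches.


twist_m = 10*0.0254 = 0.254 m
spin = v/twist = 442/0.254 = 1740.157 rev/s
RPM = spin*60 = 1740.157*60 ≈ 104409 RPM

104409 RPM


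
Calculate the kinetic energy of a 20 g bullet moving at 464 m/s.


E = 0.5*m*v^2 = 0.5*0.02*464^2 = 2153 J

2153 J


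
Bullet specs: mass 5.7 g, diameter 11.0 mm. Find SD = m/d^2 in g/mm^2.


SD = m/d^2 = 5.7/11.0^2 = 0.04711 g/mm^2

0.04711 g/mm^2


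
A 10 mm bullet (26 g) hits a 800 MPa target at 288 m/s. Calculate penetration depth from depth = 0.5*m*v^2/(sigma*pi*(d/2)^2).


A = pi*(d/2)^2 = pi*(10/2)^2 = 78.5398 mm^2
E = 0.5*m*v^2 = 0.5*0.026*288^2 = 1078.27 J
depth = E/(sigma*A) = 1078.27 J / (800 MPa * 78.5398 mm^2) = 1078.27/(800 * 78.5398) m = 0.0171612 m ≈ 17.16 mm

17.16 mm


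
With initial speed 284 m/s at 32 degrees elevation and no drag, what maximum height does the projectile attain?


H = (v0*sin(theta))^2 / (2g) = (284*sin(32°))^2 / (2*9.81) = 1154 m

1154 m


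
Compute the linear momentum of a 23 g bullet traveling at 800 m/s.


p = m*v = 0.023*800 = 18.4 kg·m/s

18.4 kg·m/s


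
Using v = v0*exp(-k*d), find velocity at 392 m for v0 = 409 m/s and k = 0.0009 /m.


v = v0*exp(-k*d) = 409*exp(-0.0009*392) = 287.4 m/s

287.4 m/s


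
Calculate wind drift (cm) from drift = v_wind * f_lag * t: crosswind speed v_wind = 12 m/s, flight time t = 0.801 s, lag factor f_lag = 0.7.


drift = v_wind * lag * t = 12 * 0.7 * 0.801 = 6.7284 m ≈ 672.8 cm

672.8 cm


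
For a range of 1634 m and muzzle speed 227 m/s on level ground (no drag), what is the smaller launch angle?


sin(2*theta) = R*g/v0^2 = 1634*9.81/227^2 = 0.311078, theta = arcsin(0.311078)/2 = 9.062°

9.062 degrees


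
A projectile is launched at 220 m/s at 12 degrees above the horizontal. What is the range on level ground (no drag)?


R = v0^2 * sin(2*theta) / g = 220^2 * sin(2*12°) / 9.81 = 2007 m

2007 m


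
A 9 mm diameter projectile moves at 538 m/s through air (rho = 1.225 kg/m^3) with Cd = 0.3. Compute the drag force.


A = pi*(d/2)^2 = pi*(9/2000)^2 = 6.36173e-05 m^2
Fd = 0.5*Cd*rho*A*v^2 = 0.5*0.3*1.225*6.36173e-05*538^2 = 3.384 N

3.384 N


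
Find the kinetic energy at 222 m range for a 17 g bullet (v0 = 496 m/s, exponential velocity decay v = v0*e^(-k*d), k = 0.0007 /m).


v = v0*exp(-k*d) = 496*exp(-0.0007*222) = 424.612 m/s
E = 0.5*m*v^2 = 0.5*0.017*424.612^2 = 1533 J

1533 J


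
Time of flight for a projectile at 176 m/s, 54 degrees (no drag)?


T = 2*v0*sin(theta)/g = 2*176*sin(54°)/9.81 = 29.03 s

29.03 s


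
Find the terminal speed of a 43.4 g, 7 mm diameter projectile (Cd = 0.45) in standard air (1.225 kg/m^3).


A = pi*(d/2)^2 = pi*(7/2000)^2 = 3.84845e-05 m^2
vt = sqrt(2mg/(Cd*rho*A)) = sqrt(2*0.0434*9.81/(0.45 * 1.225 * 3.84845e-05)) = 200.3 m/s

200.3 m/s


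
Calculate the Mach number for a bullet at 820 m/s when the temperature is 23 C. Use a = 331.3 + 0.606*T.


a = 331.3 + 0.606*(23) = 345.238 m/s
M = v/a = 820/345.238 = 2.375

2.375


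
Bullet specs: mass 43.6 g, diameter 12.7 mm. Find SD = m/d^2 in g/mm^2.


SD = m/d^2 = 43.6/12.7^2 = 0.2703 g/mm^2

0.2703 g/mm^2


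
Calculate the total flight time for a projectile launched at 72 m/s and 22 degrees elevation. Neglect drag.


T = 2*v0*sin(theta)/g = 2*72*sin(22°)/9.81 = 5.499 s

5.499 s


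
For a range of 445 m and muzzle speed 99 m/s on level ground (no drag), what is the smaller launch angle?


sin(2*theta) = R*g/v0^2 = 445*9.81/99^2 = 0.445409, theta = arcsin(0.445409)/2 = 13.22°

13.22 degrees


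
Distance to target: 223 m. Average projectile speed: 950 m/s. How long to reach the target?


t = d/v = 223/950 = 0.2347 s

0.2347 s


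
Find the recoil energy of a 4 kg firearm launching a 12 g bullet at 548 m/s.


v_r = m_p*v_p/m_gun = 0.012*548/4 = 1.644 m/s, E_r = 0.5*m_gun*v_r^2 = 0.5*4*1.644^2 = 5.405 J

5.405 J


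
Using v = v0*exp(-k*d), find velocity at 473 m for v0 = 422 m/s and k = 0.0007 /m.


v = v0*exp(-k*d) = 422*exp(-0.0007*473) = 303.1 m/s

303.1 m/s


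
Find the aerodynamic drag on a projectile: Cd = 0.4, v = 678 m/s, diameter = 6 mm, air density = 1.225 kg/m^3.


A = pi*(d/2)^2 = pi*(6/2000)^2 = 2.82743e-05 m^2
Fd = 0.5*Cd*rho*A*v^2 = 0.5*0.4*1.225*2.82743e-05*678^2 = 3.184 N

3.184 N


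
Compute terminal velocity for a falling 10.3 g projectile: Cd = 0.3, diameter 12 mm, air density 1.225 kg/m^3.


A = pi*(d/2)^2 = pi*(12/2000)^2 = 1.13097e-04 m^2
vt = sqrt(2mg/(Cd*rho*A)) = sqrt(2*0.0103*9.81/(0.3 * 1.225 * 1.13097e-04)) = 69.73 m/s

69.73 m/s


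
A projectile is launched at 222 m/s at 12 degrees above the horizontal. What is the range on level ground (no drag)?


R = v0^2 * sin(2*theta) / g = 222^2 * sin(2*12°) / 9.81 = 2043 m

2043 m


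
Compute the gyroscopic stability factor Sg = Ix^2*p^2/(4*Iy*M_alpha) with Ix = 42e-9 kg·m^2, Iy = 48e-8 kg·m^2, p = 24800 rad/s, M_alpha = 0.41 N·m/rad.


Sg = Ix^2 * p^2 / (4 * Iy * M_alpha) = (42e-9)^2 * 24800^2 / (4 * 48e-8 * 0.41) = 1.378

1.378


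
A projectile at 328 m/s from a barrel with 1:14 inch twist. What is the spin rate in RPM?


twist_m = 14*0.0254 = 0.3556 m
spin = v/twist = 328/0.3556 = 922.3847 rev/s
RPM = spin*60 = 922.3847*60 ≈ 55343 RPM

55343 RPM


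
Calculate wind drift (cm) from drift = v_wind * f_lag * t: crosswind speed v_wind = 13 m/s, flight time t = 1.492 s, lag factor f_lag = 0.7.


drift = v_wind * lag * t = 13 * 0.7 * 1.492 = 13.5772 m ≈ 1358 cm

1358 cm


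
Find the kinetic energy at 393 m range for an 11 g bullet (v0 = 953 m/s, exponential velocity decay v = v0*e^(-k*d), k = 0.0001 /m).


v = v0*exp(-k*d) = 953*exp(-0.0001*393) = 916.274 m/s
E = 0.5*m*v^2 = 0.5*0.011*916.274^2 = 4618 J

4618 J


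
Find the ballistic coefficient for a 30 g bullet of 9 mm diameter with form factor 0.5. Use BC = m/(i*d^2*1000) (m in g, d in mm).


BC = m/(i*d^2*1000) = 30/(0.5 * 9^2 * 1000) = 0.0007407

0.0007407


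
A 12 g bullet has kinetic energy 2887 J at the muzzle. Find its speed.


v = sqrt(2*E/m) = sqrt(2*2887/0.012) = 693.7 m/s

693.7 m/s


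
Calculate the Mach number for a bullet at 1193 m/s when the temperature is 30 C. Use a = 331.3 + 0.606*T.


a = 331.3 + 0.606*(30) = 349.48 m/s
M = v/a = 1193/349.48 = 3.414

3.414


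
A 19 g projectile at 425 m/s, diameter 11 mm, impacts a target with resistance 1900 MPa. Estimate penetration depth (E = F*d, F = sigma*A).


A = pi*(d/2)^2 = pi*(11/2)^2 = 95.0332 mm^2
E = 0.5*m*v^2 = 0.5*0.019*425^2 = 1715.94 J
depth = E/(sigma*A) = 1715.94 J / (1900 MPa * 95.0332 mm^2) = 1715.94/(1900 * 95.0332) m = 0.00950326 m ≈ 9.503 mm

9.503 mm


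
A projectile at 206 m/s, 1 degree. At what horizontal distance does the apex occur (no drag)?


R = v0^2*sin(2*theta)/g = 206^2*sin(2*1°)/9.81 = 150.968 m
apex_dist = R/2 = 150.968/2 = 75.48 m

75.48 m


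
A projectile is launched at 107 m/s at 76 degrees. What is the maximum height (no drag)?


H = (v0*sin(theta))^2 / (2g) = (107*sin(76°))^2 / (2*9.81) = 549.4 m

549.4 m


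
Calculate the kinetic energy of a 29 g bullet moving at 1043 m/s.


E = 0.5*m*v^2 = 0.5*0.029*1043^2 = 15774 J

15774 J


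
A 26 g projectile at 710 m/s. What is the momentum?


p = m*v = 0.026*710 = 18.46 kg·m/s

18.46 kg·m/s


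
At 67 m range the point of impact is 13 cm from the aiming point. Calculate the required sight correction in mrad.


1 mrad subtends 1 cm per 10 m of range, so adj = error_cm / (dist_m / 10) = 13 / (67/10) = 1.94 mrad

1.94 mrad


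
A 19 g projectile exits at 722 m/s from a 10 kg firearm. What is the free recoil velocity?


v_recoil = m_p * v_p / m_gun = 0.019 * 722 / 10 = 1.372 m/s

1.372 m/s


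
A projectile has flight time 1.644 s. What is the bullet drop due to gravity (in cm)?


drop = 0.5*g*t^2 = 0.5*9.81*1.644^2 = 13.2569 m ≈ 1326 cm

1326 cm


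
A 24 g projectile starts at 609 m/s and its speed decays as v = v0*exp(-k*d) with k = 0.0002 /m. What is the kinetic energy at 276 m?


v = v0*exp(-k*d) = 609*exp(-0.0002*276) = 576.294 m/s
E = 0.5*m*v^2 = 0.5*0.024*576.294^2 = 3985 J

3985 J


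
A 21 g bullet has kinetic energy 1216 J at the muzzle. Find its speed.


v = sqrt(2*E/m) = sqrt(2*1216/0.021) = 340.3 m/s

340.3 m/s


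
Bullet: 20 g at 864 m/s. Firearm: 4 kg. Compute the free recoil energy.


v_r = m_p*v_p/m_gun = 0.02*864/4 = 4.32 m/s, E_r = 0.5*m_gun*v_r^2 = 0.5*4*4.32^2 = 37.32 J

37.32 J


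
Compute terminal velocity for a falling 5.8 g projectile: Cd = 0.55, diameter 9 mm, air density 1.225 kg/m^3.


A = pi*(d/2)^2 = pi*(9/2000)^2 = 6.36173e-05 m^2
vt = sqrt(2mg/(Cd*rho*A)) = sqrt(2*0.0058*9.81/(0.55 * 1.225 * 6.36173e-05)) = 51.53 m/s

51.53 m/s


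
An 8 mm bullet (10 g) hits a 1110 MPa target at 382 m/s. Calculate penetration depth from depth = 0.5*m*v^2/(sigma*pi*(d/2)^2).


A = pi*(d/2)^2 = pi*(8/2)^2 = 50.2655 mm^2
E = 0.5*m*v^2 = 0.5*0.01*382^2 = 729.62 J
depth = E/(sigma*A) = 729.62 J / (1110 MPa * 50.2655 mm^2) = 729.62/(1110 * 50.2655) m = 0.0130769 m ≈ 13.08 mm

13.08 mm


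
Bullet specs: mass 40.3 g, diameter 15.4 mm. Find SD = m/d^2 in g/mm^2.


SD = m/d^2 = 40.3/15.4^2 = 0.1699 g/mm^2

0.1699 g/mm^2


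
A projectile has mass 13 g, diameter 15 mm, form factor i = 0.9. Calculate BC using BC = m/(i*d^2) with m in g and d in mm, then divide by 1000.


BC = m/(i*d^2*1000) = 13/(0.9 * 15^2 * 1000) = 6.42e-05

6.42e-05


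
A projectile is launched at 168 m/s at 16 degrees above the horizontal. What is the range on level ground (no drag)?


R = v0^2 * sin(2*theta) / g = 168^2 * sin(2*16°) / 9.81 = 1525 m

1525 m


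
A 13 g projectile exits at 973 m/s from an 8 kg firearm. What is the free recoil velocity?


v_recoil = m_p * v_p / m_gun = 0.013 * 973 / 8 = 1.581 m/s

1.581 m/s


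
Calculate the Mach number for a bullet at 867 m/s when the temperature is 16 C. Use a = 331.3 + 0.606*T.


a = 331.3 + 0.606*(16) = 340.996 m/s
M = v/a = 867/340.996 = 2.543

2.543


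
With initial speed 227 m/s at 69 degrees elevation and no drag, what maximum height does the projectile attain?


H = (v0*sin(theta))^2 / (2g) = (227*sin(69°))^2 / (2*9.81) = 2289 m

2289 m


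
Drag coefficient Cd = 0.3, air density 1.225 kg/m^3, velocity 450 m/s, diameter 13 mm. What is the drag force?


A = pi*(d/2)^2 = pi*(13/2000)^2 = 1.32732e-04 m^2
Fd = 0.5*Cd*rho*A*v^2 = 0.5*0.3*1.225*1.32732e-04*450^2 = 4.939 N

4.939 N


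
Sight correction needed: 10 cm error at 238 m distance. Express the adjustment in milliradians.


1 mrad subtends 1 cm per 10 m of range, so adj = error_cm / (dist_m / 10) = 10 / (238/10) = 0.4202 mrad

0.4202 mrad


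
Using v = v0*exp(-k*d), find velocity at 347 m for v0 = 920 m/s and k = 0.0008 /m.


v = v0*exp(-k*d) = 920*exp(-0.0008*347) = 697 m/s

697 m/s


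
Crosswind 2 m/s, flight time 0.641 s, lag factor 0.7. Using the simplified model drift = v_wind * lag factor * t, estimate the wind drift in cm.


drift = v_wind * lag * t = 2 * 0.7 * 0.641 = 0.8974 m ≈ 89.74 cm

89.74 cm


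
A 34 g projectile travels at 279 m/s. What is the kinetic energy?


E = 0.5*m*v^2 = 0.5*0.034*279^2 = 1323 J

1323 J


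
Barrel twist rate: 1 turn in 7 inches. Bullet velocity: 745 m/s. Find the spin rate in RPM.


twist_m = 7*0.0254 = 0.1778 m
spin = v/twist = 745/0.1778 = 4190.101 rev/s
RPM = spin*60 = 4190.101*60 ≈ 251406 RPM

251406 RPM


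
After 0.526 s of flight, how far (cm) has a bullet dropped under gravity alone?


drop = 0.5*g*t^2 = 0.5*9.81*0.526^2 = 1.3571 m ≈ 135.7 cm

135.7 cm


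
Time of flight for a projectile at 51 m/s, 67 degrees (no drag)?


T = 2*v0*sin(theta)/g = 2*51*sin(67°)/9.81 = 9.571 s

9.571 s


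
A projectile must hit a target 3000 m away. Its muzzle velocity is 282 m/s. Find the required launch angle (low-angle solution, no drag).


sin(2*theta) = R*g/v0^2 = 3000*9.81/282^2 = 0.370077, theta = arcsin(0.370077)/2 = 10.86°

10.86 degrees


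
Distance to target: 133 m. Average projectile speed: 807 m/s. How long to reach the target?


t = d/v = 133/807 = 0.1648 s

0.1648 s


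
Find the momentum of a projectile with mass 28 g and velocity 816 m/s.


p = m*v = 0.028*816 = 22.85 kg·m/s

22.85 kg·m/s


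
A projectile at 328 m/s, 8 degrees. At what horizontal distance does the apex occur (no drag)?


R = v0^2*sin(2*theta)/g = 328^2*sin(2*8°)/9.81 = 3022.85 m
apex_dist = R/2 = 3022.85/2 = 1511 m

1511 m


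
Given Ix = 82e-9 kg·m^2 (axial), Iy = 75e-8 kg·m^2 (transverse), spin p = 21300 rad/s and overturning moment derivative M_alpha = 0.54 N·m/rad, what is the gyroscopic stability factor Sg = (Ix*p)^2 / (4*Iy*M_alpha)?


Sg = Ix^2 * p^2 / (4 * Iy * M_alpha) = (82e-9)^2 * 21300^2 / (4 * 75e-8 * 0.54) = 1.883

1.883


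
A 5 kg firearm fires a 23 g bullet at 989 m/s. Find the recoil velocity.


v_recoil = m_p * v_p / m_gun = 0.023 * 989 / 5 = 4.549 m/s

4.549 m/s


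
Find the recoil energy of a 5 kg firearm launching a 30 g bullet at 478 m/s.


v_r = m_p*v_p/m_gun = 0.03*478/5 = 2.868 m/s, E_r = 0.5*m_gun*v_r^2 = 0.5*5*2.868^2 = 20.56 J

20.56 J


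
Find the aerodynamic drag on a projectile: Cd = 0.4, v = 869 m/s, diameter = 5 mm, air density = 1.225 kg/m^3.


A = pi*(d/2)^2 = pi*(5/2000)^2 = 1.96350e-05 m^2
Fd = 0.5*Cd*rho*A*v^2 = 0.5*0.4*1.225*1.96350e-05*869^2 = 3.633 N

3.633 N


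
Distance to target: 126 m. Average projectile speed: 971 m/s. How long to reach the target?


t = d/v = 126/971 = 0.1298 s

0.1298 s


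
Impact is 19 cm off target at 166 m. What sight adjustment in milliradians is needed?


1 mrad subtends 1 cm per 10 m of range, so adj = error_cm / (dist_m / 10) = 19 / (166/10) = 1.145 mrad

1.145 mrad


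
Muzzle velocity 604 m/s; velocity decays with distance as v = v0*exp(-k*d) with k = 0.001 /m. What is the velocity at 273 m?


v = v0*exp(-k*d) = 604*exp(-0.001*273) = 459.7 m/s

459.7 m/s


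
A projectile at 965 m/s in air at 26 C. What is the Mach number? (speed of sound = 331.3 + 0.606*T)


a = 331.3 + 0.606*(26) = 347.056 m/s
M = v/a = 965/347.056 = 2.781

2.781


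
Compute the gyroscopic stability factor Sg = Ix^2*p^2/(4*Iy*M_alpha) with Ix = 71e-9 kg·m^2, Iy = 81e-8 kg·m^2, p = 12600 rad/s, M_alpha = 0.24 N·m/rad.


Sg = Ix^2 * p^2 / (4 * Iy * M_alpha) = (71e-9)^2 * 12600^2 / (4 * 81e-8 * 0.24) = 1.029

1.029


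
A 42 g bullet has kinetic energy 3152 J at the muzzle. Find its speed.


v = sqrt(2*E/m) = sqrt(2*3152/0.042) = 387.4 m/s

387.4 m/s


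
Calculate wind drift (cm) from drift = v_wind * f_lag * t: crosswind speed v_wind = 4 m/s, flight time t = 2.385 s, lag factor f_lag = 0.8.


drift = v_wind * lag * t = 4 * 0.8 * 2.385 = 7.632 m ≈ 763.2 cm

763.2 cm


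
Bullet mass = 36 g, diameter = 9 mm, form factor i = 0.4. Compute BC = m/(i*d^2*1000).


BC = m/(i*d^2*1000) = 36/(0.4 * 9^2 * 1000) = 0.001111

0.001111


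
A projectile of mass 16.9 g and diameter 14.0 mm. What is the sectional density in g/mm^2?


SD = m/d^2 = 16.9/14.0^2 = 0.08622 g/mm^2

0.08622 g/mm^2


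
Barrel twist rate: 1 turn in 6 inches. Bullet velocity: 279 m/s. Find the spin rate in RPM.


twist_m = 6*0.0254 = 0.1524 m
spin = v/twist = 279/0.1524 = 1830.709 rev/s
RPM = spin*60 = 1830.709*60 ≈ 109843 RPM

109843 RPM


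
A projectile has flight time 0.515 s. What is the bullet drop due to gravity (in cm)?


drop = 0.5*g*t^2 = 0.5*9.81*0.515^2 = 1.30093 m ≈ 130.1 cm

130.1 cm
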